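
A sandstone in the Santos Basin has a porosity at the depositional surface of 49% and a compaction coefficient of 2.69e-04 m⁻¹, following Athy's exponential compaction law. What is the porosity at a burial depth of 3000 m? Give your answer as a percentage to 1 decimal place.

21.9%

Working in km (1 km = 1000 m; c in km⁻¹ = c in m⁻¹ × 1000):
phi = phi₀·exp(−c·Z) = 0.49 × exp(−0.269 × 3) = 0.49 × exp(−0.807)
  = 0.49 × 0.4462 = 0.2186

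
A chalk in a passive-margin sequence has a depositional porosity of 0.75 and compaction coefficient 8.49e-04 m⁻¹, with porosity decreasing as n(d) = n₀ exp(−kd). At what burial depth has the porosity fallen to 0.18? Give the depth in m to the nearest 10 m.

1680 m

Working in km (1 km = 1000 m; k in km⁻¹ = k in m⁻¹ × 1000):
Invert Athy's law: d = ln(n₀/n) / k
d = ln(0.75/0.18) / 0.849 = ln(4.167) / 0.849 = 1.4271 / 0.849 = 1.681 km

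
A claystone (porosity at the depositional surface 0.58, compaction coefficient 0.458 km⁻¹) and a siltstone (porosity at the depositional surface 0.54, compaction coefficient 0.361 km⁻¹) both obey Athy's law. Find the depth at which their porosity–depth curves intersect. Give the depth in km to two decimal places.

0.74 km

Set phi₀ₐ e^(−cₐZ) = phi₀ᵦ e^(−cᵦZ) ⇒ ln(phi₀ₐ/phi₀ᵦ) = (cₐ − cᵦ)·Z
Z = ln(0.58/0.54) / (0.458 − 0.361) = 0.0715 / 0.097 = 0.737 km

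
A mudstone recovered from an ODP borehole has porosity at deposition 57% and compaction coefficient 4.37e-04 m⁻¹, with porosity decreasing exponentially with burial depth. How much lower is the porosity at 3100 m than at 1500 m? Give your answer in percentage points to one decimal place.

14.9 percentage points

Working in km (1 km = 1000 m; c in km⁻¹ = c in m⁻¹ × 1000):
φ(1.5) = 0.57·e^(−0.437×1.5) = 0.2959
φ(3.1) = 0.57·e^(−0.437×3.1) = 0.1471
Δφ = 0.2959 − 0.1471 = 0.1489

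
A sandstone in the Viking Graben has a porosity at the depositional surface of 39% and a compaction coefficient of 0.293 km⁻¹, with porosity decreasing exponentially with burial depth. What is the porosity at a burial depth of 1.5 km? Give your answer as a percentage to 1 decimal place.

25.1%

n = n₀·exp(−k·Z) = 0.39 × exp(−0.293 × 1.5) = 0.39 × exp(−0.4395)
  = 0.39 × 0.6444 = 0.2513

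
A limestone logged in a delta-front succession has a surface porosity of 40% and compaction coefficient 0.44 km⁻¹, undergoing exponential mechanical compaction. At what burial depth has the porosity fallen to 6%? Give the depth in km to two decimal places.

Invert Athy's law: z = ln(n₀/n) / c
z = ln(0.4/0.06) / 0.44 = ln(6.667) / 0.44 = 1.8971 / 0.44 = 4.312 km

4.31 km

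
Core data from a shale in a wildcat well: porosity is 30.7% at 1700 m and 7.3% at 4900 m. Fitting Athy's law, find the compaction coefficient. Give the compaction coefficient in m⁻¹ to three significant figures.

Working in km (1 km = 1000 m; c in km⁻¹ = c in m⁻¹ × 1000):
Athy: φ(Z) = φ₀ e^(−cZ) ⇒ φ₁/φ₂ = e^{c(Z₂−Z₁)} ⇒ c = ln(φ₁/φ₂)/(Z₂−Z₁)
c = ln(0.307/0.073) / (4.9 − 1.7) = ln(4.205) / 3.2 = 1.4364 / 3.2 = 0.4489 km⁻¹

0.000449 m⁻¹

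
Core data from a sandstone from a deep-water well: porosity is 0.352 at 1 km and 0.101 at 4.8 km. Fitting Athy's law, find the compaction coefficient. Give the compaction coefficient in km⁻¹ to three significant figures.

0.329 km⁻¹

Athy: φ(d) = φ₀ e^(−cd) ⇒ φ₁/φ₂ = e^{c(d₂−d₁)} ⇒ c = ln(φ₁/φ₂)/(d₂−d₁)
c = ln(0.352/0.101) / (4.8 − 1) = ln(3.485) / 3.8 = 1.2485 / 3.8 = 0.3286 km⁻¹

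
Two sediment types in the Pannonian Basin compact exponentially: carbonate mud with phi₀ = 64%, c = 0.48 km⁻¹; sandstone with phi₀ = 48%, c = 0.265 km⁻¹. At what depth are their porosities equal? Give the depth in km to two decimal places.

1.34 km

Set phi₀ₐ e^(−cₐd) = phi₀ᵦ e^(−cᵦd) ⇒ ln(phi₀ₐ/phi₀ᵦ) = (cₐ − cᵦ)·d
d = ln(0.64/0.48) / (0.48 − 0.265) = 0.2877 / 0.215 = 1.338 km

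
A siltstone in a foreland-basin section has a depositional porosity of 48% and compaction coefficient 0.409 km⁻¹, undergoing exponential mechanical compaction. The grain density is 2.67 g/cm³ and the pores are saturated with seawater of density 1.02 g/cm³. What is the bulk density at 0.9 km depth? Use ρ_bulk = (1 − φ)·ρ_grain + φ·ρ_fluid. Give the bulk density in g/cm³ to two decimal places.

Porosity at depth: φ = 0.48·exp(−0.409×0.9) = 0.48×0.6920 = 0.3322
Bulk density: ρ_b = (1−φ)ρ_g + φ·ρ_f = 0.6678×2.67 + 0.3322×1.02
       = 1.783 + 0.339 = 2.122 g/cm³

2.12 g/cm³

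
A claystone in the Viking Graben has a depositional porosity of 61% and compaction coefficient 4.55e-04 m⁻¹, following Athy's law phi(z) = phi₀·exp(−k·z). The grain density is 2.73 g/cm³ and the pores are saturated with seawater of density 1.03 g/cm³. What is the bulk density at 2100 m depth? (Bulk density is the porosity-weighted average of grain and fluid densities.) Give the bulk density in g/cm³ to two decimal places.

2.33 g/cm³

Working in km (1 km = 1000 m; k in km⁻¹ = k in m⁻¹ × 1000):
Porosity at depth: phi = 0.61·exp(−0.455×2.1) = 0.61×0.3846 = 0.2346
Bulk density: ρ_b = (1−phi)ρ_g + phi·ρ_f = 0.7654×2.73 + 0.2346×1.03
       = 2.089 + 0.242 = 2.331 g/cm³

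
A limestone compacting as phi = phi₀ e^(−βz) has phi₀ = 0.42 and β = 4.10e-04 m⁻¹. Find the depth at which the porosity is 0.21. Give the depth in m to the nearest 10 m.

1690 m

Working in km (1 km = 1000 m; β in km⁻¹ = β in m⁻¹ × 1000):
Invert Athy's law: z = ln(phi₀/phi) / β
z = ln(0.42/0.21) / 0.41 = ln(2) / 0.41 = 0.6931 / 0.41 = 1.691 km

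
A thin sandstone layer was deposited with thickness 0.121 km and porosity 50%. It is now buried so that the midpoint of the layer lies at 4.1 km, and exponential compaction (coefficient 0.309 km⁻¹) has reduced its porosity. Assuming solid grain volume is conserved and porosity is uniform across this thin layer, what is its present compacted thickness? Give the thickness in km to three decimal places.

Porosity at 4.1 km: phi = 0.5·exp(−0.309×4.1) = 0.1409
Solid-volume conservation: h(1−phi) = h₀(1−phi₀) ⇒ h = h₀·(1−phi₀)/(1−phi)
h = 0.121 × (1 − 0.5)/(1 − 0.1409) = 0.121 × 0.5820 = 0.0704 km

0.070 km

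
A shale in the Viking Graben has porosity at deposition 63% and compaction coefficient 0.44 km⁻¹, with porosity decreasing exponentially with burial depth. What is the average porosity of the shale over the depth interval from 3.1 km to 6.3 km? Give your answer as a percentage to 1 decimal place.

⟨phi⟩ = (1/(z₂−z₁)) ∫ phi₀ e^(−cz) dz = phi₀·(e^(−c·z₁) − e^(−c·z₂)) / (c·(z₂−z₁))
e^(−0.44×3.1) = 0.2556; e^(−0.44×6.3) = 0.0625
⟨phi⟩ = 0.63 × (0.2556 − 0.0625) / (0.44 × 3.2) = 0.63 × 0.1371 = 0.0864

8.6%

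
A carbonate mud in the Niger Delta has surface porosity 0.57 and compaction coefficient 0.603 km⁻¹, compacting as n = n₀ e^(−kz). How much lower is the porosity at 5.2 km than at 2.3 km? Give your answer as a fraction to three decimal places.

n(2.3) = 0.57·e^(−0.603×2.3) = 0.1424
n(5.2) = 0.57·e^(−0.603×5.2) = 0.0248
Δn = 0.1424 − 0.0248 = 0.1176

0.118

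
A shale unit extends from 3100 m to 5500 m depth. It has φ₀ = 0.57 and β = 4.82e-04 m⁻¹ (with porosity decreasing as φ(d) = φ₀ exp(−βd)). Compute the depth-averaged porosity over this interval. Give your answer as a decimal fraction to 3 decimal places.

0.076

Working in km (1 km = 1000 m; β in km⁻¹ = β in m⁻¹ × 1000):
⟨φ⟩ = (1/(d₂−d₁)) ∫ φ₀ e^(−βd) dd = φ₀·(e^(−β·d₁) − e^(−β·d₂)) / (β·(d₂−d₁))
e^(−0.482×3.1) = 0.2244; e^(−0.482×5.5) = 0.0706
⟨φ⟩ = 0.57 × (0.2244 − 0.0706) / (0.482 × 2.4) = 0.57 × 0.1330 = 0.0758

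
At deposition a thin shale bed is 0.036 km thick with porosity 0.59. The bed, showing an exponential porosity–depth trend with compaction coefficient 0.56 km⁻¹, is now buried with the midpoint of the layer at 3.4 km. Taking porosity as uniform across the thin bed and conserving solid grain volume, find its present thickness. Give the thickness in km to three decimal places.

0.016 km

Porosity at 3.4 km: φ = 0.59·exp(−0.56×3.4) = 0.0879
Solid-volume conservation: h(1−φ) = h₀(1−φ₀) ⇒ h = h₀·(1−φ₀)/(1−φ)
h = 0.036 × (1 − 0.59)/(1 − 0.0879) = 0.036 × 0.4495 = 0.0162 km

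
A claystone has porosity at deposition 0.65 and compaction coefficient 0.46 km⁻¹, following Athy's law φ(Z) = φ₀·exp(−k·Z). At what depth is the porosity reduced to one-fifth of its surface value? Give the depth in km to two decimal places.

φ/φ₀ = 1/5 ⇒ exp(−k·Z) = 1/5 ⇒ Z = ln(5) / k
Z = 1.6094 / 0.46 = 3.499 km

3.50 km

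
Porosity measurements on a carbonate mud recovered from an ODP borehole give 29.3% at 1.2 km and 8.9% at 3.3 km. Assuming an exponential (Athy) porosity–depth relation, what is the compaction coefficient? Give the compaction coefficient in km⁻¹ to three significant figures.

Athy: phi(z) = phi₀ e^(−cz) ⇒ phi₁/phi₂ = e^{c(z₂−z₁)} ⇒ c = ln(phi₁/phi₂)/(z₂−z₁)
c = ln(0.293/0.089) / (3.3 − 1.2) = ln(3.292) / 2.1 = 1.1915 / 2.1 = 0.5674 km⁻¹

0.567 km⁻¹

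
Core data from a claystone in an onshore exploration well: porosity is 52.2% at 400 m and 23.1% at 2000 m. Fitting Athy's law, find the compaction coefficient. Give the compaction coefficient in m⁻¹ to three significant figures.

Working in km (1 km = 1000 m; k in km⁻¹ = k in m⁻¹ × 1000):
Athy: n(z) = n₀ e^(−kz) ⇒ n₁/n₂ = e^{k(z₂−z₁)} ⇒ k = ln(n₁/n₂)/(z₂−z₁)
k = ln(0.522/0.231) / (2 − 0.4) = ln(2.26) / 1.6 = 0.8152 / 1.6 = 0.5095 km⁻¹

0.000510 m⁻¹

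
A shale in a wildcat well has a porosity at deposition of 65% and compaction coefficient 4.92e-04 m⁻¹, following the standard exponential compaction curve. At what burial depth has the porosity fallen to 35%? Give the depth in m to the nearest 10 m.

1260 m

Working in km (1 km = 1000 m; β in km⁻¹ = β in m⁻¹ × 1000):
Invert Athy's law: d = ln(φ₀/φ) / β
d = ln(0.65/0.35) / 0.492 = ln(1.857) / 0.492 = 0.6190 / 0.492 = 1.258 km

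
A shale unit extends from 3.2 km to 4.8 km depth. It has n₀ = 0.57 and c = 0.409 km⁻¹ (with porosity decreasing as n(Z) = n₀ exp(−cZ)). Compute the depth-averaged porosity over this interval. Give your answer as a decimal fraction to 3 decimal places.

0.113

⟨n⟩ = (1/(Z₂−Z₁)) ∫ n₀ e^(−cZ) dZ = n₀·(e^(−c·Z₁) − e^(−c·Z₂)) / (c·(Z₂−Z₁))
e^(−0.409×3.2) = 0.2701; e^(−0.409×4.8) = 0.1404
⟨n⟩ = 0.57 × (0.2701 − 0.1404) / (0.409 × 1.6) = 0.57 × 0.1983 = 0.1130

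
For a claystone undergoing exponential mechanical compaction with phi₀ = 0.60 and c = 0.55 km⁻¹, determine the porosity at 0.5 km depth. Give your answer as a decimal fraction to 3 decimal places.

0.456

phi = phi₀·exp(−c·d) = 0.6 × exp(−0.55 × 0.5) = 0.6 × exp(−0.275)
  = 0.6 × 0.7596 = 0.4557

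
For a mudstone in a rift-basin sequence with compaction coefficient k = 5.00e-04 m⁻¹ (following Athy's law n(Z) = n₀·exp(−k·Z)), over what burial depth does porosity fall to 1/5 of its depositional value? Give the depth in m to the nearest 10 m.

Working in km (1 km = 1000 m; k in km⁻¹ = k in m⁻¹ × 1000):
n/n₀ = 1/5 ⇒ exp(−k·Z) = 1/5 ⇒ Z = ln(5) / k
Z = 1.6094 / 0.5 = 3.219 km

3220 m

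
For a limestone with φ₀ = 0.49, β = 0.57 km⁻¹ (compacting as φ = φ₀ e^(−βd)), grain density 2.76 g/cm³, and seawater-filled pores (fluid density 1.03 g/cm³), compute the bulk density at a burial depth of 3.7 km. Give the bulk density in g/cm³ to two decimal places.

Porosity at depth: φ = 0.49·exp(−0.57×3.7) = 0.49×0.1214 = 0.0595
Bulk density: ρ_b = (1−φ)ρ_g + φ·ρ_f = 0.9405×2.76 + 0.0595×1.03
       = 2.596 + 0.061 = 2.657 g/cm³

2.66 g/cm³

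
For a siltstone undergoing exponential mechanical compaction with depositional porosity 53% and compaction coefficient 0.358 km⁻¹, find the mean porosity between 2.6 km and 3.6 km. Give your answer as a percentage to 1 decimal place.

17.6%

⟨φ⟩ = (1/(d₂−d₁)) ∫ φ₀ e^(−βd) dd = φ₀·(e^(−β·d₁) − e^(−β·d₂)) / (β·(d₂−d₁))
e^(−0.358×2.6) = 0.3942; e^(−0.358×3.6) = 0.2756
⟨φ⟩ = 0.53 × (0.3942 − 0.2756) / (0.358 × 1) = 0.53 × 0.3314 = 0.1756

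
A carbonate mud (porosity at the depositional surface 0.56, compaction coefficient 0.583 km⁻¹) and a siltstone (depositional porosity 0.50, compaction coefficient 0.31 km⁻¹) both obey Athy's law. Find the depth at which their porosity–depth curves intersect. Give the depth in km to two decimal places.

Set φ₀ₐ e^(−kₐZ) = φ₀ᵦ e^(−kᵦZ) ⇒ ln(φ₀ₐ/φ₀ᵦ) = (kₐ − kᵦ)·Z
Z = ln(0.56/0.5) / (0.583 − 0.31) = 0.1133 / 0.273 = 0.415 km

0.42 km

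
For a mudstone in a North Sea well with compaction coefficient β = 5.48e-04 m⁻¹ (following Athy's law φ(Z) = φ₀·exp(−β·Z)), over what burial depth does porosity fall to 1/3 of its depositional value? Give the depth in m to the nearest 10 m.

2000 m

Working in km (1 km = 1000 m; β in km⁻¹ = β in m⁻¹ × 1000):
φ/φ₀ = 1/3 ⇒ exp(−β·Z) = 1/3 ⇒ Z = ln(3) / β
Z = 1.0986 / 0.548 = 2.005 km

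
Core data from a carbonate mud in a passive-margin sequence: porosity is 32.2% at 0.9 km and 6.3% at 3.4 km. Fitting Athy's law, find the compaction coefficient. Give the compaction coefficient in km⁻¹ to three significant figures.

0.653 km⁻¹

Athy: phi(Z) = phi₀ e^(−cZ) ⇒ phi₁/phi₂ = e^{c(Z₂−Z₁)} ⇒ c = ln(phi₁/phi₂)/(Z₂−Z₁)
c = ln(0.322/0.063) / (3.4 − 0.9) = ln(5.111) / 2.5 = 1.6314 / 2.5 = 0.6526 km⁻¹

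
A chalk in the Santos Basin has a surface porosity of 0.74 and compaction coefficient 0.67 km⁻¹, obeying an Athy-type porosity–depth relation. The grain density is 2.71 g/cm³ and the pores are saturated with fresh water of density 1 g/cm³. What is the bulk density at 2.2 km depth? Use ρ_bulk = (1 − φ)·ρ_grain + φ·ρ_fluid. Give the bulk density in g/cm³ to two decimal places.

Porosity at depth: phi = 0.74·exp(−0.67×2.2) = 0.74×0.2290 = 0.1695
Bulk density: ρ_b = (1−phi)ρ_g + phi·ρ_f = 0.8305×2.71 + 0.1695×1
       = 2.251 + 0.169 = 2.420 g/cm³

2.42 g/cm³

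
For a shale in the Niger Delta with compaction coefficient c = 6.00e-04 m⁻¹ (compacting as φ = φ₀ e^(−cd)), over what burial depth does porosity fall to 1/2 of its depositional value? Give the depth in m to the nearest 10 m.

1160 m

Working in km (1 km = 1000 m; c in km⁻¹ = c in m⁻¹ × 1000):
φ/φ₀ = 1/2 ⇒ exp(−c·d) = 1/2 ⇒ d = ln(2) / c
d = 0.6931 / 0.6 = 1.155 km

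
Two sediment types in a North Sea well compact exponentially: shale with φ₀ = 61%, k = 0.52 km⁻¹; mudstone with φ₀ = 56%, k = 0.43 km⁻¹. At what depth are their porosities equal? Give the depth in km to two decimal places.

Set φ₀ₐ e^(−kₐd) = φ₀ᵦ e^(−kᵦd) ⇒ ln(φ₀ₐ/φ₀ᵦ) = (kₐ − kᵦ)·d
d = ln(0.61/0.56) / (0.52 − 0.43) = 0.0855 / 0.09 = 0.950 km

0.95 km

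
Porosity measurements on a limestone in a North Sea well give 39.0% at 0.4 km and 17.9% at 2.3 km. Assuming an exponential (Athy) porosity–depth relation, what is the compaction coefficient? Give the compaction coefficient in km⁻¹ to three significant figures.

Athy: n(Z) = n₀ e^(−cZ) ⇒ n₁/n₂ = e^{c(Z₂−Z₁)} ⇒ c = ln(n₁/n₂)/(Z₂−Z₁)
c = ln(0.39/0.179) / (2.3 − 0.4) = ln(2.179) / 1.9 = 0.7788 / 1.9 = 0.4099 km⁻¹

0.410 km⁻¹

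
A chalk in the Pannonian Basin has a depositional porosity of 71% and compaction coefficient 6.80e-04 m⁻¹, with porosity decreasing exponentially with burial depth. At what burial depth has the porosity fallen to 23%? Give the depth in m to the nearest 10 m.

Working in km (1 km = 1000 m; c in km⁻¹ = c in m⁻¹ × 1000):
Invert Athy's law: d = ln(n₀/n) / c
d = ln(0.71/0.23) / 0.68 = ln(3.087) / 0.68 = 1.1272 / 0.68 = 1.658 km

1660 m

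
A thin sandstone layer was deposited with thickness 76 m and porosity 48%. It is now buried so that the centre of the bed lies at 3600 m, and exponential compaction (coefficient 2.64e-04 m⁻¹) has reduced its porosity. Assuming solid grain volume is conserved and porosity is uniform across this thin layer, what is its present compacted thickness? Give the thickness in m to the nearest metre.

49 m

Working in km (1 km = 1000 m; k in km⁻¹ = k in m⁻¹ × 1000):
Porosity at 3.6 km: φ = 0.48·exp(−0.264×3.6) = 0.1856
Solid-volume conservation: h(1−φ) = h₀(1−φ₀) ⇒ h = h₀·(1−φ₀)/(1−φ)
h = 0.076 × (1 − 0.48)/(1 − 0.1856) = 0.076 × 0.6385 = 0.0485 km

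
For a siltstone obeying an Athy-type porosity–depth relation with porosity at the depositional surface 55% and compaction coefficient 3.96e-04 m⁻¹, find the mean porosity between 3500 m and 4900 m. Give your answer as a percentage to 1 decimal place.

Working in km (1 km = 1000 m; c in km⁻¹ = c in m⁻¹ × 1000):
⟨n⟩ = (1/(z₂−z₁)) ∫ n₀ e^(−cz) dz = n₀·(e^(−c·z₁) − e^(−c·z₂)) / (c·(z₂−z₁))
e^(−0.396×3.5) = 0.2501; e^(−0.396×4.9) = 0.1436
⟨n⟩ = 0.55 × (0.2501 − 0.1436) / (0.396 × 1.4) = 0.55 × 0.1920 = 0.1056

10.6%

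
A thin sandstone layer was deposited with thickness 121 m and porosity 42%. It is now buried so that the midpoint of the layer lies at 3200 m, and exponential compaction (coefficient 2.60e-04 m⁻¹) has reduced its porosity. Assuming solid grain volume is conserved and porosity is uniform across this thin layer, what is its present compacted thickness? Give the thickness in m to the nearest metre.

Working in km (1 km = 1000 m; k in km⁻¹ = k in m⁻¹ × 1000):
Porosity at 3.2 km: n = 0.42·exp(−0.26×3.2) = 0.1828
Solid-volume conservation: h(1−n) = h₀(1−n₀) ⇒ h = h₀·(1−n₀)/(1−n)
h = 0.121 × (1 − 0.42)/(1 − 0.1828) = 0.121 × 0.7097 = 0.0859 km

86 m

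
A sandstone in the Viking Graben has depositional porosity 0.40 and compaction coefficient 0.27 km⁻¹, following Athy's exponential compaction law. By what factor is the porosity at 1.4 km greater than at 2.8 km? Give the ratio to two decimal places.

1.46

phi(d₁)/phi(d₂) = e^(−β·d₁)/e^(−β·d₂) = e^{β(d₂−d₁)}
= exp(0.27 × 1.4) = exp(0.378) = 1.4594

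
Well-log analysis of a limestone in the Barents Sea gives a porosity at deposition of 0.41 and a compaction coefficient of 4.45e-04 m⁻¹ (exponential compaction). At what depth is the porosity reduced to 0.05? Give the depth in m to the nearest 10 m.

Working in km (1 km = 1000 m; k in km⁻¹ = k in m⁻¹ × 1000):
Invert Athy's law: z = ln(n₀/n) / k
z = ln(0.41/0.05) / 0.445 = ln(8.2) / 0.445 = 2.1041 / 0.445 = 4.728 km

4730 m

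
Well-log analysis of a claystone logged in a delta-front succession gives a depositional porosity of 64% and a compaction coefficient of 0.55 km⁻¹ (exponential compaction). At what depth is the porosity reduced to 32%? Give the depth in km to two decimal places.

Invert Athy's law: Z = ln(φ₀/φ) / k
Z = ln(0.64/0.32) / 0.55 = ln(2) / 0.55 = 0.6931 / 0.55 = 1.260 km

1.26 km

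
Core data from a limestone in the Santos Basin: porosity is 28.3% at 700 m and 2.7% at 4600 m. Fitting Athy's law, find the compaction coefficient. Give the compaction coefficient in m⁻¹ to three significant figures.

Working in km (1 km = 1000 m; k in km⁻¹ = k in m⁻¹ × 1000):
Athy: phi(d) = phi₀ e^(−kd) ⇒ phi₁/phi₂ = e^{k(d₂−d₁)} ⇒ k = ln(phi₁/phi₂)/(d₂−d₁)
k = ln(0.283/0.027) / (4.6 − 0.7) = ln(10.48) / 3.9 = 2.3496 / 3.9 = 0.6025 km⁻¹

0.000602 m⁻¹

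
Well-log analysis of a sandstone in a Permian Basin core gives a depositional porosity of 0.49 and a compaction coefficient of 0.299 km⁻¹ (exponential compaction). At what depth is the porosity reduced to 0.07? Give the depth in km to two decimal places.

6.51 km

Invert Athy's law: Z = ln(n₀/n) / k
Z = ln(0.49/0.07) / 0.299 = ln(7) / 0.299 = 1.9459 / 0.299 = 6.508 km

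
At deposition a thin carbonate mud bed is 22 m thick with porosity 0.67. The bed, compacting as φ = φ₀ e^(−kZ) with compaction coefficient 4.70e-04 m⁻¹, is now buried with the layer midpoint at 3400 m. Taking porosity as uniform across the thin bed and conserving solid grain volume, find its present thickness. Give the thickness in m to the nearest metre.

Working in km (1 km = 1000 m; k in km⁻¹ = k in m⁻¹ × 1000):
Porosity at 3.4 km: φ = 0.67·exp(−0.47×3.4) = 0.1355
Solid-volume conservation: h(1−φ) = h₀(1−φ₀) ⇒ h = h₀·(1−φ₀)/(1−φ)
h = 0.022 × (1 − 0.67)/(1 − 0.1355) = 0.022 × 0.3817 = 0.0084 km

8 m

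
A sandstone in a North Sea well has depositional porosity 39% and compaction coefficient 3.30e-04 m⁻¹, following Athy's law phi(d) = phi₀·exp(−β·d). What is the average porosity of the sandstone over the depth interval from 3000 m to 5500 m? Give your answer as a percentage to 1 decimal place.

9.9%

Working in km (1 km = 1000 m; β in km⁻¹ = β in m⁻¹ × 1000):
⟨phi⟩ = (1/(d₂−d₁)) ∫ phi₀ e^(−βd) dd = phi₀·(e^(−β·d₁) − e^(−β·d₂)) / (β·(d₂−d₁))
e^(−0.33×3) = 0.3716; e^(−0.33×5.5) = 0.1628
⟨phi⟩ = 0.39 × (0.3716 − 0.1628) / (0.33 × 2.5) = 0.39 × 0.2530 = 0.0987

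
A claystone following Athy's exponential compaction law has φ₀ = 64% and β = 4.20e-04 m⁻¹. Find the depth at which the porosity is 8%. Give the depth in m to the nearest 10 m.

Working in km (1 km = 1000 m; β in km⁻¹ = β in m⁻¹ × 1000):
Invert Athy's law: Z = ln(φ₀/φ) / β
Z = ln(0.64/0.08) / 0.42 = ln(8) / 0.42 = 2.0794 / 0.42 = 4.951 km

4950 m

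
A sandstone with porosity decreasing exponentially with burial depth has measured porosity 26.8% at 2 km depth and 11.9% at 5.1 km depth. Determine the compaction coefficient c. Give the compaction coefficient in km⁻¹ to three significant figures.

Athy: φ(z) = φ₀ e^(−cz) ⇒ φ₁/φ₂ = e^{c(z₂−z₁)} ⇒ c = ln(φ₁/φ₂)/(z₂−z₁)
c = ln(0.268/0.119) / (5.1 − 2) = ln(2.252) / 3.1 = 0.8119 / 3.1 = 0.2619 km⁻¹

0.262 km⁻¹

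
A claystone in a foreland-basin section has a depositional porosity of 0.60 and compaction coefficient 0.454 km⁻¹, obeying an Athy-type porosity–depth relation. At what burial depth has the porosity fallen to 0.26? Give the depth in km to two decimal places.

Invert Athy's law: Z = ln(n₀/n) / k
Z = ln(0.6/0.26) / 0.454 = ln(2.308) / 0.454 = 0.8362 / 0.454 = 1.842 km

1.84 km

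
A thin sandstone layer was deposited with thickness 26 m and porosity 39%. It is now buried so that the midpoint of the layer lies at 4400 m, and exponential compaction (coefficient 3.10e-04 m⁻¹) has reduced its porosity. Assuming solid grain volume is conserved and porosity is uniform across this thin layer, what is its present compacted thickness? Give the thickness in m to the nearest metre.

18 m

Working in km (1 km = 1000 m; β in km⁻¹ = β in m⁻¹ × 1000):
Porosity at 4.4 km: φ = 0.39·exp(−0.31×4.4) = 0.0997
Solid-volume conservation: h(1−φ) = h₀(1−φ₀) ⇒ h = h₀·(1−φ₀)/(1−φ)
h = 0.026 × (1 − 0.39)/(1 − 0.0997) = 0.026 × 0.6776 = 0.0176 km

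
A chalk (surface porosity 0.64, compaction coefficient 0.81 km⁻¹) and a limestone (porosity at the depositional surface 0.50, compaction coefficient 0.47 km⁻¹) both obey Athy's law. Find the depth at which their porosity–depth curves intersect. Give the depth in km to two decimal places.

0.73 km

Set φ₀ₐ e^(−cₐz) = φ₀ᵦ e^(−cᵦz) ⇒ ln(φ₀ₐ/φ₀ᵦ) = (cₐ − cᵦ)·z
z = ln(0.64/0.5) / (0.81 − 0.47) = 0.2469 / 0.34 = 0.726 km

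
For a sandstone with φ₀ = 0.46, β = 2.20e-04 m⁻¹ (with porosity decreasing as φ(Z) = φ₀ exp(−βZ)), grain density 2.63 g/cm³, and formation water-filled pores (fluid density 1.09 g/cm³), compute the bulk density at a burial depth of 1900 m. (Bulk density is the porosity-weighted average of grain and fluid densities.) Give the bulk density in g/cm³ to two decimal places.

2.16 g/cm³

Working in km (1 km = 1000 m; β in km⁻¹ = β in m⁻¹ × 1000):
Porosity at depth: φ = 0.46·exp(−0.22×1.9) = 0.46×0.6584 = 0.3028
Bulk density: ρ_b = (1−φ)ρ_g + φ·ρ_f = 0.6972×2.63 + 0.3028×1.09
       = 1.834 + 0.330 = 2.164 g/cm³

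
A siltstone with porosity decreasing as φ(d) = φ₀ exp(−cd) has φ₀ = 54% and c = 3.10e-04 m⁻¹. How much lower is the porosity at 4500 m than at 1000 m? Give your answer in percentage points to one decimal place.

Working in km (1 km = 1000 m; c in km⁻¹ = c in m⁻¹ × 1000):
φ(1) = 0.54·e^(−0.31×1) = 0.3961
φ(4.5) = 0.54·e^(−0.31×4.5) = 0.1338
Δφ = 0.3961 − 0.1338 = 0.2622

26.2 percentage points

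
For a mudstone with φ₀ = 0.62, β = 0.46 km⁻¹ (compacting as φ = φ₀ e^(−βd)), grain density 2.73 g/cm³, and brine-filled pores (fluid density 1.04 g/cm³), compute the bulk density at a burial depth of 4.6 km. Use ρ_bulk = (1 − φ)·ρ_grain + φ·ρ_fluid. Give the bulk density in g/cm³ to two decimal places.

Porosity at depth: φ = 0.62·exp(−0.46×4.6) = 0.62×0.1205 = 0.0747
Bulk density: ρ_b = (1−φ)ρ_g + φ·ρ_f = 0.9253×2.73 + 0.0747×1.04
       = 2.526 + 0.078 = 2.604 g/cm³

2.60 g/cm³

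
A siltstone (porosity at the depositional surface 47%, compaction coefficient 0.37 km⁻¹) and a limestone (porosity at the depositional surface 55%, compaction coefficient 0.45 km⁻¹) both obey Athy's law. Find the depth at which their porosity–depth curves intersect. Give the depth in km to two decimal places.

1.96 km

Set n₀ₐ e^(−kₐZ) = n₀ᵦ e^(−kᵦZ) ⇒ ln(n₀ₐ/n₀ᵦ) = (kₐ − kᵦ)·Z
Z = ln(0.47/0.55) / (0.37 − 0.45) = -0.1572 / -0.08 = 1.965 km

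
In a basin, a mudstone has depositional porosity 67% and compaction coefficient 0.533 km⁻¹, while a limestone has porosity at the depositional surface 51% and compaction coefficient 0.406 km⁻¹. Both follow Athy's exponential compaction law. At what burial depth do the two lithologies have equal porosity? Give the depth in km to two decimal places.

2.15 km

Set n₀ₐ e^(−cₐd) = n₀ᵦ e^(−cᵦd) ⇒ ln(n₀ₐ/n₀ᵦ) = (cₐ − cᵦ)·d
d = ln(0.67/0.51) / (0.533 − 0.406) = 0.2729 / 0.127 = 2.149 km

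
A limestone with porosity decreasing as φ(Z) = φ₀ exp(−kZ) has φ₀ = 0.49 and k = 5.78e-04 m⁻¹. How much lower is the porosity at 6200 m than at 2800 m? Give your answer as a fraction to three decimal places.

Working in km (1 km = 1000 m; k in km⁻¹ = k in m⁻¹ × 1000):
φ(2.8) = 0.49·e^(−0.578×2.8) = 0.0971
φ(6.2) = 0.49·e^(−0.578×6.2) = 0.0136
Δφ = 0.0971 − 0.0136 = 0.0835

0.084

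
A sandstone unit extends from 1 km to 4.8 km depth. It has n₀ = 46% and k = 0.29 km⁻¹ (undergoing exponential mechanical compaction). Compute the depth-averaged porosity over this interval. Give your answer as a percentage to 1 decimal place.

20.9%

⟨n⟩ = (1/(Z₂−Z₁)) ∫ n₀ e^(−kZ) dZ = n₀·(e^(−k·Z₁) − e^(−k·Z₂)) / (k·(Z₂−Z₁))
e^(−0.29×1) = 0.7483; e^(−0.29×4.8) = 0.2486
⟨n⟩ = 0.46 × (0.7483 − 0.2486) / (0.29 × 3.8) = 0.46 × 0.4534 = 0.2086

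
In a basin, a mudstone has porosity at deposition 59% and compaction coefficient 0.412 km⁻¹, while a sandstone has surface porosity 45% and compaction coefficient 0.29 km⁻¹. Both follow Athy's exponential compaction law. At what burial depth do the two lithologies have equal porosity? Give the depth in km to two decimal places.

Set phi₀ₐ e^(−kₐz) = phi₀ᵦ e^(−kᵦz) ⇒ ln(phi₀ₐ/phi₀ᵦ) = (kₐ − kᵦ)·z
z = ln(0.59/0.45) / (0.412 − 0.29) = 0.2709 / 0.122 = 2.220 km

2.22 km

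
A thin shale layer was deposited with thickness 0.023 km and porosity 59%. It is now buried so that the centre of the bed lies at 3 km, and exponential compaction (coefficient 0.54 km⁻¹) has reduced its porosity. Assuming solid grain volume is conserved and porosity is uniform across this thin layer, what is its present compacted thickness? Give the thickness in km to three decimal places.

Porosity at 3 km: phi = 0.59·exp(−0.54×3) = 0.1168
Solid-volume conservation: h(1−phi) = h₀(1−phi₀) ⇒ h = h₀·(1−phi₀)/(1−phi)
h = 0.023 × (1 − 0.59)/(1 − 0.1168) = 0.023 × 0.4642 = 0.0107 km

0.011 km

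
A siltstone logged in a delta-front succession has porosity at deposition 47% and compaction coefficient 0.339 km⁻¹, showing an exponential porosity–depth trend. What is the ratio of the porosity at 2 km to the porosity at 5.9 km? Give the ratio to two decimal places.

3.75

n(d₁)/n(d₂) = e^(−k·d₁)/e^(−k·d₂) = e^{k(d₂−d₁)}
= exp(0.339 × 3.9) = exp(1.322) = 3.7513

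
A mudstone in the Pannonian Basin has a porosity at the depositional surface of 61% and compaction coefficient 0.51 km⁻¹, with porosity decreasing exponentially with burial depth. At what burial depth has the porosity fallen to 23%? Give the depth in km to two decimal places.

1.91 km

Invert Athy's law: d = ln(φ₀/φ) / c
d = ln(0.61/0.23) / 0.51 = ln(2.652) / 0.51 = 0.9754 / 0.51 = 1.913 km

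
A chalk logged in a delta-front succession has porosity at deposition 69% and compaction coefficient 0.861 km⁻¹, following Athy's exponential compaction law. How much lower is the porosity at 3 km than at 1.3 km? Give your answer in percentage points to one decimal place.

φ(1.3) = 0.69·e^(−0.861×1.3) = 0.2253
φ(3) = 0.69·e^(−0.861×3) = 0.0521
Δφ = 0.2253 − 0.0521 = 0.1732

17.3 percentage points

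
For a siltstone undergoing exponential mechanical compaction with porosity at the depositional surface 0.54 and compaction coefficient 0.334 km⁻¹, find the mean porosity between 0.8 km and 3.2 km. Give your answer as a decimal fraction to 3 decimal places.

⟨φ⟩ = (1/(Z₂−Z₁)) ∫ φ₀ e^(−cZ) dZ = φ₀·(e^(−c·Z₁) − e^(−c·Z₂)) / (c·(Z₂−Z₁))
e^(−0.334×0.8) = 0.7655; e^(−0.334×3.2) = 0.3434
⟨φ⟩ = 0.54 × (0.7655 − 0.3434) / (0.334 × 2.4) = 0.54 × 0.5266 = 0.2843

0.284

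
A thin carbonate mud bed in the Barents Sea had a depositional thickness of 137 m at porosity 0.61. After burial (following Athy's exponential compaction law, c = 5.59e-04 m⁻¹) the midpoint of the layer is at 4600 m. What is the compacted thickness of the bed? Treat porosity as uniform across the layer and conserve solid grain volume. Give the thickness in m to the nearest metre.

56 m

Working in km (1 km = 1000 m; c in km⁻¹ = c in m⁻¹ × 1000):
Porosity at 4.6 km: phi = 0.61·exp(−0.559×4.6) = 0.0466
Solid-volume conservation: h(1−phi) = h₀(1−phi₀) ⇒ h = h₀·(1−phi₀)/(1−phi)
h = 0.137 × (1 − 0.61)/(1 − 0.0466) = 0.137 × 0.4091 = 0.0560 km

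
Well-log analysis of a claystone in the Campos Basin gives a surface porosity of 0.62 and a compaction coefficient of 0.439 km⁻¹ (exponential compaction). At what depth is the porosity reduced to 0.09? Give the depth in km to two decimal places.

4.40 km

Invert Athy's law: d = ln(n₀/n) / β
d = ln(0.62/0.09) / 0.439 = ln(6.889) / 0.439 = 1.9299 / 0.439 = 4.396 km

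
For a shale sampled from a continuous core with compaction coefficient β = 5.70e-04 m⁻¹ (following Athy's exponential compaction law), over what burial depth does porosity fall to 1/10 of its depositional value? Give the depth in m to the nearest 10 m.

4040 m

Working in km (1 km = 1000 m; β in km⁻¹ = β in m⁻¹ × 1000):
phi/phi₀ = 1/10 ⇒ exp(−β·d) = 1/10 ⇒ d = ln(10) / β
d = 2.3026 / 0.57 = 4.040 km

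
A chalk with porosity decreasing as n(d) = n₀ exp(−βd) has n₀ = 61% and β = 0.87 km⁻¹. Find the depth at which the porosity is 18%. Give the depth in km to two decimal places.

Invert Athy's law: d = ln(n₀/n) / β
d = ln(0.61/0.18) / 0.87 = ln(3.389) / 0.87 = 1.2205 / 0.87 = 1.403 km

1.40 km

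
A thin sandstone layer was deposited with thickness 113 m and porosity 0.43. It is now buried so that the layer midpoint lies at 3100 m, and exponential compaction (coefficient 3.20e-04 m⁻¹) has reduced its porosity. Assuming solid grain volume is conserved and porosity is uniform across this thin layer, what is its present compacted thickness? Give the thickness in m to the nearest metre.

77 m

Working in km (1 km = 1000 m; c in km⁻¹ = c in m⁻¹ × 1000):
Porosity at 3.1 km: φ = 0.43·exp(−0.32×3.1) = 0.1595
Solid-volume conservation: h(1−φ) = h₀(1−φ₀) ⇒ h = h₀·(1−φ₀)/(1−φ)
h = 0.113 × (1 − 0.43)/(1 − 0.1595) = 0.113 × 0.6781 = 0.0766 km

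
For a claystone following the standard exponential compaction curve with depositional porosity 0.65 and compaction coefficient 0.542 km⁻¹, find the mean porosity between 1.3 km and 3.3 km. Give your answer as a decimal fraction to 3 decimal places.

0.196

⟨φ⟩ = (1/(d₂−d₁)) ∫ φ₀ e^(−kd) dd = φ₀·(e^(−k·d₁) − e^(−k·d₂)) / (k·(d₂−d₁))
e^(−0.542×1.3) = 0.4943; e^(−0.542×3.3) = 0.1672
⟨φ⟩ = 0.65 × (0.4943 − 0.1672) / (0.542 × 2) = 0.65 × 0.3018 = 0.1961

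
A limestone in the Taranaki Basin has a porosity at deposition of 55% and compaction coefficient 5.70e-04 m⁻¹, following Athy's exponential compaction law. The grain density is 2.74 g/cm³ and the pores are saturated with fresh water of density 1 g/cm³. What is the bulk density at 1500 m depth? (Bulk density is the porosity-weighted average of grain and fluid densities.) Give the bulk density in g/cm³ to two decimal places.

2.33 g/cm³

Working in km (1 km = 1000 m; c in km⁻¹ = c in m⁻¹ × 1000):
Porosity at depth: φ = 0.55·exp(−0.57×1.5) = 0.55×0.4253 = 0.2339
Bulk density: ρ_b = (1−φ)ρ_g + φ·ρ_f = 0.7661×2.74 + 0.2339×1
       = 2.099 + 0.234 = 2.333 g/cm³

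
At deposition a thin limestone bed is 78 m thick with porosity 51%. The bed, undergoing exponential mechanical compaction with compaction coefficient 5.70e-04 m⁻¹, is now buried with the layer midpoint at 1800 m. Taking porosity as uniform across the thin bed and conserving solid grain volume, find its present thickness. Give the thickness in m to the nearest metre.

47 m

Working in km (1 km = 1000 m; k in km⁻¹ = k in m⁻¹ × 1000):
Porosity at 1.8 km: n = 0.51·exp(−0.57×1.8) = 0.1828
Solid-volume conservation: h(1−n) = h₀(1−n₀) ⇒ h = h₀·(1−n₀)/(1−n)
h = 0.078 × (1 − 0.51)/(1 − 0.1828) = 0.078 × 0.5996 = 0.0468 km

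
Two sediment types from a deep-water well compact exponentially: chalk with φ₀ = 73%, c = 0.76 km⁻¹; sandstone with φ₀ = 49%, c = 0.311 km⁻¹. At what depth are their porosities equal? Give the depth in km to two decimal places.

Set φ₀ₐ e^(−cₐz) = φ₀ᵦ e^(−cᵦz) ⇒ ln(φ₀ₐ/φ₀ᵦ) = (cₐ − cᵦ)·z
z = ln(0.73/0.49) / (0.76 − 0.311) = 0.3986 / 0.449 = 0.888 km

0.89 km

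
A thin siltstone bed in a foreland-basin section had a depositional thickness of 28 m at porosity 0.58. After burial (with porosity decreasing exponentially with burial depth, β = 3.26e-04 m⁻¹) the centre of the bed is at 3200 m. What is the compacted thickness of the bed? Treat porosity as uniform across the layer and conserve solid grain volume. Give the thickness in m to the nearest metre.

Working in km (1 km = 1000 m; β in km⁻¹ = β in m⁻¹ × 1000):
Porosity at 3.2 km: φ = 0.58·exp(−0.326×3.2) = 0.2043
Solid-volume conservation: h(1−φ) = h₀(1−φ₀) ⇒ h = h₀·(1−φ₀)/(1−φ)
h = 0.028 × (1 − 0.58)/(1 − 0.2043) = 0.028 × 0.5279 = 0.0148 km

15 m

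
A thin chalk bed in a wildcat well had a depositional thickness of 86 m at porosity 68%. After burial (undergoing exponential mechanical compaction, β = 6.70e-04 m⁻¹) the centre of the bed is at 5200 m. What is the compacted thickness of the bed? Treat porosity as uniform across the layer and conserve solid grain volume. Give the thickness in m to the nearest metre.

28 m

Working in km (1 km = 1000 m; β in km⁻¹ = β in m⁻¹ × 1000):
Porosity at 5.2 km: n = 0.68·exp(−0.67×5.2) = 0.0209
Solid-volume conservation: h(1−n) = h₀(1−n₀) ⇒ h = h₀·(1−n₀)/(1−n)
h = 0.086 × (1 − 0.68)/(1 − 0.0209) = 0.086 × 0.3268 = 0.0281 km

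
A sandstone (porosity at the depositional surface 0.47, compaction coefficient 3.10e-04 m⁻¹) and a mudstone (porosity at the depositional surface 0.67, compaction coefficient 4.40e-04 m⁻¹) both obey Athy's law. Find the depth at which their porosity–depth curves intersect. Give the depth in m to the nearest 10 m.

Working in km (1 km = 1000 m; c in km⁻¹ = c in m⁻¹ × 1000):
Set phi₀ₐ e^(−cₐz) = phi₀ᵦ e^(−cᵦz) ⇒ ln(phi₀ₐ/phi₀ᵦ) = (cₐ − cᵦ)·z
z = ln(0.47/0.67) / (0.31 − 0.44) = -0.3545 / -0.13 = 2.727 km

2730 m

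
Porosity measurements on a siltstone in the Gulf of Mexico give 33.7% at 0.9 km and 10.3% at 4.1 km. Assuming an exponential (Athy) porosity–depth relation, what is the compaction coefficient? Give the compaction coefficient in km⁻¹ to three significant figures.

0.370 km⁻¹

Athy: phi(d) = phi₀ e^(−kd) ⇒ phi₁/phi₂ = e^{k(d₂−d₁)} ⇒ k = ln(phi₁/phi₂)/(d₂−d₁)
k = ln(0.337/0.103) / (4.1 − 0.9) = ln(3.272) / 3.2 = 1.1854 / 3.2 = 0.3704 km⁻¹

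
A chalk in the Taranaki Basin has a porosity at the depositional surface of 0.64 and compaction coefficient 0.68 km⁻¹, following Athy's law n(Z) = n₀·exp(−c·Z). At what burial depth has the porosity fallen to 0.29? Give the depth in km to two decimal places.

Invert Athy's law: Z = ln(n₀/n) / c
Z = ln(0.64/0.29) / 0.68 = ln(2.207) / 0.68 = 0.7916 / 0.68 = 1.164 km

1.16 km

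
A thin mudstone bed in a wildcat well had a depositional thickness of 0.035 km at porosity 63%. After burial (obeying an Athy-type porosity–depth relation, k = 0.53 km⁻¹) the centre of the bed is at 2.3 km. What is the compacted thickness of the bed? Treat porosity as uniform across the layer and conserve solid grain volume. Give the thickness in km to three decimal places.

0.016 km

Porosity at 2.3 km: φ = 0.63·exp(−0.53×2.3) = 0.1862
Solid-volume conservation: h(1−φ) = h₀(1−φ₀) ⇒ h = h₀·(1−φ₀)/(1−φ)
h = 0.035 × (1 − 0.63)/(1 − 0.1862) = 0.035 × 0.4546 = 0.0159 km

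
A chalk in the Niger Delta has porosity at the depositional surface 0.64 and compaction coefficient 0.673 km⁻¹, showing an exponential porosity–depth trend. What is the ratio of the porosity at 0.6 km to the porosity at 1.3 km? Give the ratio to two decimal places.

1.60

φ(z₁)/φ(z₂) = e^(−k·z₁)/e^(−k·z₂) = e^{k(z₂−z₁)}
= exp(0.673 × 0.7) = exp(0.4711) = 1.6018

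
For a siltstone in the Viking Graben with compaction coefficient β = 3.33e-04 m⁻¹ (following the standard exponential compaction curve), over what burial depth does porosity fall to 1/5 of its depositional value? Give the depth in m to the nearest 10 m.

4830 m

Working in km (1 km = 1000 m; β in km⁻¹ = β in m⁻¹ × 1000):
n/n₀ = 1/5 ⇒ exp(−β·z) = 1/5 ⇒ z = ln(5) / β
z = 1.6094 / 0.333 = 4.833 km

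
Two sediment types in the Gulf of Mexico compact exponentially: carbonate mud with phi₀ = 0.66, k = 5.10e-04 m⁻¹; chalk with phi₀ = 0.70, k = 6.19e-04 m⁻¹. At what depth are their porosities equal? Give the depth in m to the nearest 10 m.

Working in km (1 km = 1000 m; k in km⁻¹ = k in m⁻¹ × 1000):
Set phi₀ₐ e^(−kₐZ) = phi₀ᵦ e^(−kᵦZ) ⇒ ln(phi₀ₐ/phi₀ᵦ) = (kₐ − kᵦ)·Z
Z = ln(0.66/0.7) / (0.51 − 0.619) = -0.0588 / -0.109 = 0.540 km

540 m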